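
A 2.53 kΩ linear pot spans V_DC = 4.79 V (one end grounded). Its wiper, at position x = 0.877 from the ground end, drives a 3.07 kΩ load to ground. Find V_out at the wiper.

V_out ≈ 3.86 V

Split the track: R_lower = x·R_p = 2.219 kΩ, R_upper = (1−x)·R_p = 0.3112 kΩ.
R_L loads the lower segment: effective lower R = 1.288 kΩ.
Loaded-divider output: V_out = 4.79 × 0.8054 = 3.858 V.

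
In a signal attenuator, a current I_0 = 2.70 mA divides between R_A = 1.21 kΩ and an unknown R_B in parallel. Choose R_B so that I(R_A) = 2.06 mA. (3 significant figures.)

R_B ≈ 3.89 kΩ

Two-branch current divider: I_A = I_0 · R_B/(R_A + R_B).
2.06/2.70 = R_B/(R_A + R_B) → R_B = R_A · (0.7630)/(1 − 0.7630) = 1.21 × 3.219 = 3.895 kΩ.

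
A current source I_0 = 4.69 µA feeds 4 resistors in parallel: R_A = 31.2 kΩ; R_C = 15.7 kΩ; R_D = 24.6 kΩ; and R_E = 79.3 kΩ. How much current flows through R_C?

ΣG = 1/31.2 + 1/15.7 + 1/24.6 + 1/79.3 = 0.1490.
Current divider: I(R_C) = I_0 · G_k/ΣG = 4.69 × (0.06369/0.1490) = 4.69 × 0.4275 = 2.005 µA.

I ≈ 2.00 µA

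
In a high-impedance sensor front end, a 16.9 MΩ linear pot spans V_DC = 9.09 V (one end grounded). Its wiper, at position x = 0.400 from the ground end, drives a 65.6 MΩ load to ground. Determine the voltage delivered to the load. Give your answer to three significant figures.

V_out ≈ 3.42 V

Lower segment x·R_p = 6.760 MΩ; upper segment (1−x)·R_p = 10.14 MΩ.
Lower segment in parallel with the load: 6.760 ‖ 65.6 = 6.128 MΩ.
Loaded-divider output: V_out = 9.09 × 0.3767 = 3.424 V.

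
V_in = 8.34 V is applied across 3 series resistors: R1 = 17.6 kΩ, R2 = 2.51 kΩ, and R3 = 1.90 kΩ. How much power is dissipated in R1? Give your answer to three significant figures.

P ≈ 2.53 mW

The common current is I = 8.34/22.01 = 0.3789 mA.
P(R1) = I²·R1 = (0.3789)² × 17.6 = 2.527 mW.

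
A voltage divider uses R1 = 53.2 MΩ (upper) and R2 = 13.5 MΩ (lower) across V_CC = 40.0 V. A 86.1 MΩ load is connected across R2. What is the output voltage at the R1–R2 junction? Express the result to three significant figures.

V_out ≈ 7.20 V

First combine the lower leg with the load: R2 ‖ R_L = 11.67 MΩ.
Now apply the divider: V_out = 40.0 × 0.1799 = 7.196 V.
(Unloaded it would be 8.10 V; the load pulls it down.)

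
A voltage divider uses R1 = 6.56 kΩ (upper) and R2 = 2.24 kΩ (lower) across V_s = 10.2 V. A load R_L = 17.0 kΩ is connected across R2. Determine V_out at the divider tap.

V_out ≈ 2.36 V

The load sits in parallel with R2, giving an effective lower resistance R2' = R2·R_L/(R2+R_L) = 1.979 kΩ.
Voltage divider with the loaded lower leg: V_out = 10.2 × 1.979/(6.56 + 1.979) = 10.2 × 0.2318 = 2.364 V.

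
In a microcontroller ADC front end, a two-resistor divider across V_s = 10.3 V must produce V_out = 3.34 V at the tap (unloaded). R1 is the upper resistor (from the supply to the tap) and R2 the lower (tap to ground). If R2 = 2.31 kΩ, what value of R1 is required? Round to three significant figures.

R1 ≈ 4.81 kΩ

The divider ratio is R2/(R1+R2) = 3.34/10.3 = 0.3243.
So R1 = R2 · (V_s/V_out − 1) = 2.31 × (10.3/3.34 − 1) = 2.31 × 2.084 = 4.814 kΩ.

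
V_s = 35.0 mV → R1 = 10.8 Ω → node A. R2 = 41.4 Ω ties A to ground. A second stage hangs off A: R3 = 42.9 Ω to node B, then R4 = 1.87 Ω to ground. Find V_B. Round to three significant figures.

Node A sees R2 in parallel with the series input of stage 2, R3 + R4 = 44.77 Ω.
Effective lower resistance at A: R2 ‖ 44.77 = 21.51 Ω.
First divider: V_A = V_s · 21.51/(10.8 + 21.51) = 23.30 mV.
Then the unloaded second divider: V_B = V_A × R4/(R3+R4) = 23.30 × 0.04177 = 0.9732 mV.

V_B ≈ 0.973 mV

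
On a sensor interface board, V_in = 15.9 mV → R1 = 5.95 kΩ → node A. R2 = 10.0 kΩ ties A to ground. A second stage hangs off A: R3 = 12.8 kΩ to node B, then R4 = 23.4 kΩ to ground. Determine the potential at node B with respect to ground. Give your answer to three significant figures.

Looking into the second stage from A: R3 + R4 = 36.20 kΩ appears in parallel with R2.
R2 ‖ (R3+R4) = 7.835 kΩ.
So V_A = 15.9 × 0.5684 = 9.037 mV.
Stage 2 is unloaded, so V_B = V_A · R4/(R3+R4) = 9.037 × 23.4/36.20 = 5.842 mV.

V_B ≈ 5.84 mV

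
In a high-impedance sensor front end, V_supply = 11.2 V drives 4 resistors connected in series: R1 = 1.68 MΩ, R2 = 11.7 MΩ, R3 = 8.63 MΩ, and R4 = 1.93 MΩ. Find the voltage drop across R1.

Series total: ΣR = 1.68 + 11.7 + 8.63 + 1.93 = 23.94 MΩ.
Voltage divider: V = V_supply · (1.680 / 23.94) = 11.2 × 0.07018 = 0.7860 V.

V ≈ 0.786 V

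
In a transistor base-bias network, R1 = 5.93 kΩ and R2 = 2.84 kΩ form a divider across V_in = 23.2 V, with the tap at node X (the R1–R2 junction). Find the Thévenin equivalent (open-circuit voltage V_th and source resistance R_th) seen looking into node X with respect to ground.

V_th is the unloaded tap voltage: V_in · R2/(R1+R2) = 23.2 × 0.3238 = 7.513 V.
Looking into X with the source shorted: R_th = R1·R2/(R1+R2) = 5.930 × 2.84/8.770 = 1.920 kΩ.

V_th ≈ 7.51 V, R_th ≈ 1.92 kΩ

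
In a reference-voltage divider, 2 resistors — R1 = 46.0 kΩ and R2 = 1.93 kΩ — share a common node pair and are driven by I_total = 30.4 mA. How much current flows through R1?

I ≈ 1.22 mA

With just two branches, the current splits inversely with resistance.
So I = 30.4 × 1.93/47.93 = 1.224 mA.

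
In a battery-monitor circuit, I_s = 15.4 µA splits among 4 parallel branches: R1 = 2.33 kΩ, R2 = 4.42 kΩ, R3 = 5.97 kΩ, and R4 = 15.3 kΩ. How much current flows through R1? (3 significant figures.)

Conductances: ΣG = 1/2.33 + 1/4.42 + 1/5.97 + 1/15.3 = 0.8883 (1/kΩ).
R1 takes the fraction G_k/ΣG = 0.4292/0.8883 = 0.4832, so I = 15.4 × 0.4832 = 7.441 µA.

I ≈ 7.44 µA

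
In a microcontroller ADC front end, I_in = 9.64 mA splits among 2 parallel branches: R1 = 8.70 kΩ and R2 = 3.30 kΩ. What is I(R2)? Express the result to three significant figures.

I ≈ 6.99 mA

Two-branch current divider: I_k = I_in · R_other/(R_1 + R_2).
So I = 9.64 × 8.70/12.00 = 6.989 mA.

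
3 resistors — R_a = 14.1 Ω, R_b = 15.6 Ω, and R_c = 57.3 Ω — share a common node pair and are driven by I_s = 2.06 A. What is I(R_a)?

Conductances: ΣG = 1/14.1 + 1/15.6 + 1/57.3 = 0.1525 (1/Ω).
Current divider: I(R_a) = I_s · G_k/ΣG = 2.06 × (0.07092/0.1525) = 2.06 × 0.4651 = 0.9582 A.

I ≈ 0.958 A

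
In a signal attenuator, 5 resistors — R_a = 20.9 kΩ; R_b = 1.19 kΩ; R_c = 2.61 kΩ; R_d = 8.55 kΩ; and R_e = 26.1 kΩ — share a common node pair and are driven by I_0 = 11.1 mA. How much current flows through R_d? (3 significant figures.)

Conductances: ΣG = 1/20.9 + 1/1.19 + 1/2.61 + 1/8.55 + 1/26.1 = 1.427 (1/kΩ).
R_d takes the fraction G_k/ΣG = 0.1170/1.427 = 0.08198, so I = 11.1 × 0.08198 = 0.9100 mA.

I ≈ 0.910 mA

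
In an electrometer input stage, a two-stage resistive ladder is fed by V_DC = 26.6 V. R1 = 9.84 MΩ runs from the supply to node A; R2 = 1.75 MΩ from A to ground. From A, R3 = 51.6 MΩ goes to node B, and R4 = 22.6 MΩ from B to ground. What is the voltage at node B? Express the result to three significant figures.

Looking into the second stage from A: R3 + R4 = 74.20 MΩ appears in parallel with R2.
Effective lower resistance at A: R2 ‖ 74.20 = 1.710 MΩ.
V_A = 26.6 × 1.710/(9.84 + 1.710) = 3.938 V.
Stage 2 is unloaded, so V_B = V_A · R4/(R3+R4) = 3.938 × 22.6/74.20 = 1.199 V.

V_B ≈ 1.20 V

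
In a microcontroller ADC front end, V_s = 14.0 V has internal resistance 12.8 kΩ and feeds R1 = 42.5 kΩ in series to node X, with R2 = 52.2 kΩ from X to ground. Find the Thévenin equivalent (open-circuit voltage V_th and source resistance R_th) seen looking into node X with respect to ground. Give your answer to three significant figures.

V_th ≈ 6.80 V, R_th ≈ 26.9 kΩ

R1' = 12.8 + 42.5 = 55.30 kΩ (source resistance + R1).
Open-circuit (no load on X): V_th = V_s · R2/(R1' + R2) = 14.0 × 52.2/(55.30 + 52.2) = 6.798 V.
Zeroing V_s shorts the top of R1' to ground, so R_th = R1' ‖ R2 = 26.85 kΩ.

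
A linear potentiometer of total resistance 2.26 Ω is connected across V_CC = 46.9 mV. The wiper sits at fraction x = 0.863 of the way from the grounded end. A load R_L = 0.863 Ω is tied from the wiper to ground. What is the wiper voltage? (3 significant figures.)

V_out ≈ 30.9 mV

Lower segment x·R_p = 1.950 Ω; upper segment (1−x)·R_p = 0.3096 Ω.
R_L loads the lower segment: effective lower R = 0.5983 Ω.
V_out = 46.9 × 0.5983/(0.3096 + 0.5983) = 30.91 mV.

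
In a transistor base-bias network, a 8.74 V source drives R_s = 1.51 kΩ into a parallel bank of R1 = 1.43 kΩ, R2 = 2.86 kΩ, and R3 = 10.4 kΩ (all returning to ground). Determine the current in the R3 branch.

Equivalent of the parallel group: R_p = 0.8733 kΩ.
Node voltage V_A = V_supply · R_p/(R_s + R_p) = 8.74 × 0.3664 = 3.203 V.
I(R3) = V_A / R3 = 3.203/10.4 = 0.3079 mA.

I ≈ 0.308 mA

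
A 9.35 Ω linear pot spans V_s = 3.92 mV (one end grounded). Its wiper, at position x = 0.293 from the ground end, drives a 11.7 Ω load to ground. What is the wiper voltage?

The pot divides into 6.610 Ω above the wiper and 2.740 Ω below.
R_L loads the lower segment: effective lower R = 2.220 Ω.
Loaded-divider output: V_out = 3.92 × 0.2514 = 0.9854 mV.
(Unloaded: V_out = x·V_s = 1.15 mV.)

V_out ≈ 0.985 mV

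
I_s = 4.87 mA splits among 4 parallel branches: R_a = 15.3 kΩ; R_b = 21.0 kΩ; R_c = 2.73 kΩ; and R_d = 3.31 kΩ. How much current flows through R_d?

ΣG = 1/15.3 + 1/21.0 + 1/2.73 + 1/3.31 = 0.7814.
R_d takes the fraction G_k/ΣG = 0.3021/0.7814 = 0.3866, so I = 4.87 × 0.3866 = 1.883 mA.

I ≈ 1.88 mA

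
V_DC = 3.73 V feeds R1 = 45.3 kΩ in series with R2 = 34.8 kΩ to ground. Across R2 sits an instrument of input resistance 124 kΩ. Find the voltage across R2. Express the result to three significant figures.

The load sits in parallel with R2, giving an effective lower resistance R2' = R2·R_L/(R2+R_L) = 27.17 kΩ.
Now apply the divider: V_out = 3.73 × 0.3749 = 1.399 V.

V_out ≈ 1.40 V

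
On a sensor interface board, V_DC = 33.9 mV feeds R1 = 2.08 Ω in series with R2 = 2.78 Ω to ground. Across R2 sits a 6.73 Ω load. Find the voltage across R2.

V_out ≈ 16.5 mV

First combine the lower leg with the load: R2 ‖ R_L = 1.967 Ω.
Then V_out = V_DC · R2'/(R1 + R2') = 33.9 × 1.967/4.047 = 16.48 mV.
(Unloaded it would be 19.4 mV; the load pulls it down.)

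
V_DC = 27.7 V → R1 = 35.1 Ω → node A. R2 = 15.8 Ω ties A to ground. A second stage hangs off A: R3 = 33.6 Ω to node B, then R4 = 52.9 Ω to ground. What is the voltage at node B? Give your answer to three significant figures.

The second stage (R3 + R4 = 86.50 Ω) loads node A in parallel with R2.
R2 ‖ (R3+R4) = 13.36 Ω.
V_A = 27.7 × 13.36/(35.1 + 13.36) = 7.637 V.
Then the unloaded second divider: V_B = V_A × R4/(R3+R4) = 7.637 × 0.6116 = 4.670 V.

V_B ≈ 4.67 V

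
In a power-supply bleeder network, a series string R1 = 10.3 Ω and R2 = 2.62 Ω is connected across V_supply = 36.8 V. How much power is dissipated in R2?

P ≈ 21.3 W

ΣR = 12.92 Ω → I = 36.8/12.92 = 2.848 A.
P(R2) = I²·R2 = (2.848)² × 2.62 = 21.26 W.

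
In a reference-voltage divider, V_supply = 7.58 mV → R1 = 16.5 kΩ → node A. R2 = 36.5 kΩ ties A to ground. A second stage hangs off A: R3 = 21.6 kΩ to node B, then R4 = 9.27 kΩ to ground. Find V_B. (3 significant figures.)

The second stage (R3 + R4 = 30.87 kΩ) loads node A in parallel with R2.
R2 ‖ (R3+R4) = 16.72 kΩ.
V_A = 7.58 × 16.72/(16.5 + 16.72) = 3.816 mV.
V_B = V_A × 0.3003 = 1.146 mV.

V_B ≈ 1.15 mV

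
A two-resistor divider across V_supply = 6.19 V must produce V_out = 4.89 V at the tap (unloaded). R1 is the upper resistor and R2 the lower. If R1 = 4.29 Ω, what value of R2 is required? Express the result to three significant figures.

Required fraction k = V_out/V_supply = 0.7900.
R2 = R1 · 0.7900/(1 − 0.7900) = 16.14 Ω.

R2 ≈ 16.1 Ω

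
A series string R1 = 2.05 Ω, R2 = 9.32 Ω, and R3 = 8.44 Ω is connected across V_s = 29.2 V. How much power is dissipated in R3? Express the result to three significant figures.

P ≈ 18.3 W

The common current is I = 29.2/19.81 = 1.474 A.
V(R3) = I·R = 12.44 V; P = V·I = 12.44 × 1.474 = 18.34 W.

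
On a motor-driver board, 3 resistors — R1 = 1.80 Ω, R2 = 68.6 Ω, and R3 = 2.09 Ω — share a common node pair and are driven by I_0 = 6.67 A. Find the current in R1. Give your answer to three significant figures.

I ≈ 3.53 A

Conductances: ΣG = 1/1.80 + 1/68.6 + 1/2.09 = 1.049 (1/Ω).
R1 takes the fraction G_k/ΣG = 0.5556/1.049 = 0.5298, so I = 6.67 × 0.5298 = 3.534 A.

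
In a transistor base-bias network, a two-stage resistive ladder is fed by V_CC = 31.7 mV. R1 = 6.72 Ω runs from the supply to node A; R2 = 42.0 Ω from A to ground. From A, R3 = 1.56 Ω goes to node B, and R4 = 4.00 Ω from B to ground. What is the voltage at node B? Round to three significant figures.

The second stage (R3 + R4 = 5.560 Ω) loads node A in parallel with R2.
R2 ‖ (R3+R4) = 4.910 Ω.
First divider: V_A = V_CC · 4.910/(6.72 + 4.910) = 13.38 mV.
V_B = V_A × 0.7194 = 9.628 mV.

V_B ≈ 9.63 mV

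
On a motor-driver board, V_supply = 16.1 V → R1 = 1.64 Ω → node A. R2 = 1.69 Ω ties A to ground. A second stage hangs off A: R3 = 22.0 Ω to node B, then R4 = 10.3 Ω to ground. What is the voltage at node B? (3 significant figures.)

V_B ≈ 2.54 V

Node A sees R2 in parallel with the series input of stage 2, R3 + R4 = 32.30 Ω.
Effective lower resistance at A: R2 ‖ 32.30 = 1.606 Ω.
First divider: V_A = V_supply · 1.606/(1.64 + 1.606) = 7.966 V.
Stage 2 is unloaded, so V_B = V_A · R4/(R3+R4) = 7.966 × 10.3/32.30 = 2.540 V.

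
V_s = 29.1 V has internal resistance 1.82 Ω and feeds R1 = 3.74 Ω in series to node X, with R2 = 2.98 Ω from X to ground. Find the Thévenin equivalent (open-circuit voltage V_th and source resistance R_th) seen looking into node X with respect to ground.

R1' = 1.82 + 3.74 = 5.560 Ω (source resistance + R1).
Open-circuit (no load on X): V_th = V_s · R2/(R1' + R2) = 29.1 × 2.98/(5.560 + 2.98) = 10.15 V.
With V_s suppressed (replaced by a short), R_th = R1' ‖ R2 = (5.560 × 2.98)/(5.560 + 2.98) = 1.940 Ω.

V_th ≈ 10.2 V, R_th ≈ 1.94 Ω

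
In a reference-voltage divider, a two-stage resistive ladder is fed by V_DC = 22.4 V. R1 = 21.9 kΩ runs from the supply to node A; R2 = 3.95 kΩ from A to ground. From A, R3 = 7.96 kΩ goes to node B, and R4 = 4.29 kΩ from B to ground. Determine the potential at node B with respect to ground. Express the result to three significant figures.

Looking into the second stage from A: R3 + R4 = 12.25 kΩ appears in parallel with R2.
R2 ‖ (R3+R4) = 2.987 kΩ.
First divider: V_A = V_DC · 2.987/(21.9 + 2.987) = 2.688 V.
Stage 2 is unloaded, so V_B = V_A · R4/(R3+R4) = 2.688 × 4.29/12.25 = 0.9415 V.

V_B ≈ 0.941 V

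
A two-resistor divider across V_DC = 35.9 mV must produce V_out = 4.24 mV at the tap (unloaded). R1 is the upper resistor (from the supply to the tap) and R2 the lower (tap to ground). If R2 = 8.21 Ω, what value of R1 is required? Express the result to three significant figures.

Required fraction k = V_out/V_DC = 0.1181.
R1 = R2·(1/k − 1) = 8.21 × 7.467 = 61.30 Ω.

R1 ≈ 61.3 Ω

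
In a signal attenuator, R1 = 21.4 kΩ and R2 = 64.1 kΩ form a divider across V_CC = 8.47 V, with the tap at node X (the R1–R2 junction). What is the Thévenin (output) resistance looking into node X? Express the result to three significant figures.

Zeroing V_CC shorts the top of R1 to ground, so R_th = R1 ‖ R2 = 16.04 kΩ.

R_th ≈ 16.0 kΩ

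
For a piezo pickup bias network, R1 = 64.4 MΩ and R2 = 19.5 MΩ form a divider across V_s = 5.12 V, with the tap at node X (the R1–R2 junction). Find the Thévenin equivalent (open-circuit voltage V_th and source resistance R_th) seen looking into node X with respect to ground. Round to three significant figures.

V_th ≈ 1.19 V, R_th ≈ 15.0 MΩ

Open-circuit (no load on X): V_th = V_s · R2/(R1 + R2) = 5.12 × 19.5/(64.40 + 19.5) = 1.190 V.
Looking into X with the source shorted: R_th = R1·R2/(R1+R2) = 64.40 × 19.5/83.90 = 14.97 MΩ.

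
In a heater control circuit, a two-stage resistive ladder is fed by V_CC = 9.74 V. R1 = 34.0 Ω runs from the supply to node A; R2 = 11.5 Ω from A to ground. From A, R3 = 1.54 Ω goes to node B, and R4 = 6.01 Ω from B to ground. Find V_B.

Node A sees R2 in parallel with the series input of stage 2, R3 + R4 = 7.550 Ω.
R2 ‖ (R3+R4) = 4.558 Ω.
So V_A = 9.74 × 0.1182 = 1.151 V.
V_B = V_A × 0.7960 = 0.9165 V.

V_B ≈ 0.916 V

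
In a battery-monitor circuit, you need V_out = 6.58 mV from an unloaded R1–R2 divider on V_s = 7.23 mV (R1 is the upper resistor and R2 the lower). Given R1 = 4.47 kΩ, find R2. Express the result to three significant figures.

R2 ≈ 45.3 kΩ

Required fraction k = V_out/V_s = 0.9101.
So R2 = R1 · V_out/(V_s − V_out) = 4.47 × 6.58/(7.23 − 6.58) = 4.47 × 10.12 = 45.25 kΩ.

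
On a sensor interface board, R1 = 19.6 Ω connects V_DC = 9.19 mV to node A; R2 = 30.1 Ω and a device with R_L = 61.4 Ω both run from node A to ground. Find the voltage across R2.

V_out ≈ 4.66 mV

First combine the lower leg with the load: R2 ‖ R_L = 20.20 Ω.
Then V_out = V_DC · R2'/(R1 + R2') = 9.19 × 20.20/39.80 = 4.664 mV.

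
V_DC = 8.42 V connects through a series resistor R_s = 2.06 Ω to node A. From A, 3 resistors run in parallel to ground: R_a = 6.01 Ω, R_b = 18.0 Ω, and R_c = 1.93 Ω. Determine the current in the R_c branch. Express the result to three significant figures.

Parallel bank: R_p = 1/(1/6.01 + 1/18.0 + 1/1.93) = 1.351 Ω.
Node voltage V_A = V_DC · R_p/(R_s + R_p) = 8.42 × 0.3961 = 3.335 V.
I(R_c) = V_A / R_c = 3.335/1.93 = 1.728 A.
(Equivalently: I_total = 2.468 A, then current-divider fraction G_k/ΣG = 0.7001.)

I ≈ 1.73 A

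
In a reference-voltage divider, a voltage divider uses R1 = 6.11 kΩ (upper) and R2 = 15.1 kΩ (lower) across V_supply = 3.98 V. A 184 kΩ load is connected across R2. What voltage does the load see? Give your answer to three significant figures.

The load sits in parallel with R2, giving an effective lower resistance R2' = R2·R_L/(R2+R_L) = 13.95 kΩ.
Then V_out = V_supply · R2'/(R1 + R2') = 3.98 × 13.95/20.06 = 2.768 V.

V_out ≈ 2.77 V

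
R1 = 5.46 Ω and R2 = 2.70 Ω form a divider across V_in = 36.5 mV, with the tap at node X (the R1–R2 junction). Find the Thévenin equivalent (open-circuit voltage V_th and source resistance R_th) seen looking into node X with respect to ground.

Open-circuit (no load on X): V_th = V_in · R2/(R1 + R2) = 36.5 × 2.70/(5.460 + 2.70) = 12.08 mV.
With V_in suppressed (replaced by a short), R_th = R1 ‖ R2 = (5.460 × 2.70)/(5.460 + 2.70) = 1.807 Ω.

V_th ≈ 12.1 mV, R_th ≈ 1.81 Ω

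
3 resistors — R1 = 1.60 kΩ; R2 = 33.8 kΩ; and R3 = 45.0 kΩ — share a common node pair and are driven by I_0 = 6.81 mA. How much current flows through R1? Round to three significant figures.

Total conductance ΣG = 1/1.60 + 1/33.8 + 1/45.0 = 0.6768 (units of 1/kΩ).
R1 takes the fraction G_k/ΣG = 0.6250/0.6768 = 0.9235, so I = 6.81 × 0.9235 = 6.289 mA.

I ≈ 6.29 mA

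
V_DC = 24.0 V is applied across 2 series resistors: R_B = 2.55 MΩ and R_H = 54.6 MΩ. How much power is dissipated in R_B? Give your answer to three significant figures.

P ≈ 0.450 µW

ΣR = 57.15 MΩ → I = 24.0/57.15 = 0.4199 µA.
P(R_B) = I²·R_B = (0.4199)² × 2.55 = 0.4497 µW.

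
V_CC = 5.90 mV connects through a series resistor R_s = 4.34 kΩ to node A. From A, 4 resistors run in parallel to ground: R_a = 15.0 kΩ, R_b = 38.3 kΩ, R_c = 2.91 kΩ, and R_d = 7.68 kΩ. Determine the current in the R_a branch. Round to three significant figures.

I ≈ 0.114 µA

Parallel bank: R_p = 1/(1/15.0 + 1/38.3 + 1/2.91 + 1/7.68) = 1.765 kΩ.
V_A by voltage divider: V_A = 5.90 × 1.765/(4.34 + 1.765) = 1.706 mV.
I(R_a) = V_A / R_a = 1.706/15.0 = 0.1137 µA.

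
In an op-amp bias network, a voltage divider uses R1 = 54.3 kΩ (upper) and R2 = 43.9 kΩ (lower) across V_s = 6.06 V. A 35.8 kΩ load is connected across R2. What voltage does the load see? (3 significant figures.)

V_out ≈ 1.61 V

The load sits in parallel with R2, giving an effective lower resistance R2' = R2·R_L/(R2+R_L) = 19.72 kΩ.
Voltage divider with the loaded lower leg: V_out = 6.06 × 19.72/(54.3 + 19.72) = 6.06 × 0.2664 = 1.614 V.
(Unloaded it would be 2.71 V; the load pulls it down.)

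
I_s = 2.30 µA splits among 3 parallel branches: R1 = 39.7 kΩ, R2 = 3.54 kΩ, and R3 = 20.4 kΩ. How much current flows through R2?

I ≈ 1.82 µA

ΣG = 1/39.7 + 1/3.54 + 1/20.4 = 0.3567.
By the current-divider rule, I = I_s · G_k/ΣG = 2.30 × 0.7920 = 1.821 µA.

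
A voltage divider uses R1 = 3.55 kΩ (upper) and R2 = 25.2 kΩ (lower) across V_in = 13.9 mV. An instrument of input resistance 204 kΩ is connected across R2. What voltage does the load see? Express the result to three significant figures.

V_out ≈ 12.0 mV

R2 ‖ R_L = (25.2 × 204)/(25.2 + 204) = 22.43 kΩ.
Now apply the divider: V_out = 13.9 × 0.8634 = 12.00 mV.
(Unloaded it would be 12.2 mV; the load pulls it down.)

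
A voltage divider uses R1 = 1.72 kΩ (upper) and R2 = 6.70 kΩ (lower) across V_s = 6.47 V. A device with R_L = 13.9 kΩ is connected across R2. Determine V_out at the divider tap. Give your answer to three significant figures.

First combine the lower leg with the load: R2 ‖ R_L = 4.521 kΩ.
Now apply the divider: V_out = 6.47 × 0.7244 = 4.687 V.
(Unloaded it would be 5.15 V; the load pulls it down.)

V_out ≈ 4.69 V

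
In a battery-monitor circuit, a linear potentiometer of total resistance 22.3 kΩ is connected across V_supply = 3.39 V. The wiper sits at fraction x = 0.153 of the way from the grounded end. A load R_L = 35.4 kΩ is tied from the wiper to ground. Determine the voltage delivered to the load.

Lower segment x·R_p = 3.412 kΩ; upper segment (1−x)·R_p = 18.89 kΩ.
Lower segment in parallel with the load: 3.412 ‖ 35.4 = 3.112 kΩ.
Loaded-divider output: V_out = 3.39 × 0.1415 = 0.4795 V.

V_out ≈ 0.480 V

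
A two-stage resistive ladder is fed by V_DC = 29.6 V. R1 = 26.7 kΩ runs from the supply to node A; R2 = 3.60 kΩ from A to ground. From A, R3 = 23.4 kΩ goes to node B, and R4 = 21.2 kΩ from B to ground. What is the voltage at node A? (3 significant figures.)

The second stage (R3 + R4 = 44.60 kΩ) loads node A in parallel with R2.
Effective lower resistance at A: R2 ‖ 44.60 = 3.331 kΩ.
First divider: V_A = V_DC · 3.331/(26.7 + 3.331) = 3.283 V.

V_A ≈ 3.28 V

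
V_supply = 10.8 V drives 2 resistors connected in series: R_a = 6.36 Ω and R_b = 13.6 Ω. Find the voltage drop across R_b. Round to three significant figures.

Total series resistance ΣR = 6.36 + 13.6 = 19.96 Ω.
V = V_supply · R/ΣR = 10.8 × 0.6814 = 7.359 V.

V ≈ 7.36 V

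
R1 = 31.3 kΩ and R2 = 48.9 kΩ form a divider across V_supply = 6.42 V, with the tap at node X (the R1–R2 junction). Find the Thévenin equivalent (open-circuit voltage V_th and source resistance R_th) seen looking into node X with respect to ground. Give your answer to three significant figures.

Open-circuit (no load on X): V_th = V_supply · R2/(R1 + R2) = 6.42 × 48.9/(31.30 + 48.9) = 3.914 V.
Looking into X with the source shorted: R_th = R1·R2/(R1+R2) = 31.30 × 48.9/80.20 = 19.08 kΩ.

V_th ≈ 3.91 V, R_th ≈ 19.1 kΩ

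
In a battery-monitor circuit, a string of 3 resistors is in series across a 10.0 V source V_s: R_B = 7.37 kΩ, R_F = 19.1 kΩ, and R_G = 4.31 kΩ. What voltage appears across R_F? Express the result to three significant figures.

ΣR = 7.37 + 19.1 + 4.31 = 30.78 kΩ.
V = V_s · R/ΣR = 10.0 × 0.6205 = 6.205 V.

V ≈ 6.21 V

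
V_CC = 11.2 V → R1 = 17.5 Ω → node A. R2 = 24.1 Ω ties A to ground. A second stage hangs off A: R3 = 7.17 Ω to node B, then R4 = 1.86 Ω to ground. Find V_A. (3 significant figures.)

The second stage (R3 + R4 = 9.030 Ω) loads node A in parallel with R2.
R2 ‖ (R3+R4) = 6.569 Ω.
V_A = 11.2 × 6.569/(17.5 + 6.569) = 3.057 V.

V_A ≈ 3.06 V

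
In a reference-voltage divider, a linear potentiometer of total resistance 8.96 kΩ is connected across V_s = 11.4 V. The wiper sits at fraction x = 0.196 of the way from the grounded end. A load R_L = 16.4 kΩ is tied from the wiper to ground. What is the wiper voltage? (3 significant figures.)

V_out ≈ 2.06 V

Split the track: R_lower = x·R_p = 1.756 kΩ, R_upper = (1−x)·R_p = 7.204 kΩ.
R_L loads the lower segment: effective lower R = 1.586 kΩ.
V_out = 11.4 × 1.586/(7.204 + 1.586) = 2.057 V.
(Unloaded: V_out = x·V_s = 2.23 V.)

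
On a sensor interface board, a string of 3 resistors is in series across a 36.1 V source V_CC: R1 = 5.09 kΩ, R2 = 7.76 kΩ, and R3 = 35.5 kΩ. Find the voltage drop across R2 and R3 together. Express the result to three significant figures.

ΣR = 5.09 + 7.76 + 35.5 = 48.35 kΩ.
R_{R2..R3} = 7.76 + 35.5 = 43.26 kΩ.
V = V_CC · R/ΣR = 36.1 × 0.8947 = 32.30 V.

V ≈ 32.3 V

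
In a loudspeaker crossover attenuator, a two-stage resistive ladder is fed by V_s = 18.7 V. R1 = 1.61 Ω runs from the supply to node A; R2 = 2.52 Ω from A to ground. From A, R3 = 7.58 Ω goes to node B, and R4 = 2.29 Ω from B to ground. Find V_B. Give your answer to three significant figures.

Node A sees R2 in parallel with the series input of stage 2, R3 + R4 = 9.870 Ω.
R2 ‖ (R3+R4) = 2.007 Ω.
So V_A = 18.7 × 0.5549 = 10.38 V.
Then the unloaded second divider: V_B = V_A × R4/(R3+R4) = 10.38 × 0.2320 = 2.408 V.

V_B ≈ 2.41 V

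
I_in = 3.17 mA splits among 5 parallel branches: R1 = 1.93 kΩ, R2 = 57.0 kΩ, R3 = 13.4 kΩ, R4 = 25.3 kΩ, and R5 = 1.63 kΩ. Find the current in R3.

Total conductance ΣG = 1/1.93 + 1/57.0 + 1/13.4 + 1/25.3 + 1/1.63 = 1.263 (units of 1/kΩ).
By the current-divider rule, I = I_in · G_k/ΣG = 3.17 × 0.05907 = 0.1873 mA.

I ≈ 0.187 mA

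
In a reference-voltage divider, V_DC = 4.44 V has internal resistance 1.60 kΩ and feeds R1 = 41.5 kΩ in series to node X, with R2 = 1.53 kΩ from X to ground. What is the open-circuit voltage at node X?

V_th ≈ 0.152 V

R1' = 1.60 + 41.5 = 43.10 kΩ (source resistance + R1).
V_th is the unloaded tap voltage: V_DC · R2/(R1'+R2) = 4.44 × 0.03428 = 0.1522 V.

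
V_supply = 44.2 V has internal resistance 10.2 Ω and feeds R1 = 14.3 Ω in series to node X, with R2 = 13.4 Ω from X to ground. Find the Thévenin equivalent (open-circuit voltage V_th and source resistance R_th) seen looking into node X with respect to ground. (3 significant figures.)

R1' = 10.2 + 14.3 = 24.50 Ω (source resistance + R1).
Open-circuit (no load on X): V_th = V_supply · R2/(R1' + R2) = 44.2 × 13.4/(24.50 + 13.4) = 15.63 V.
With V_supply suppressed (replaced by a short), R_th = R1' ‖ R2 = (24.50 × 13.4)/(24.50 + 13.4) = 8.662 Ω.

V_th ≈ 15.6 V, R_th ≈ 8.66 Ω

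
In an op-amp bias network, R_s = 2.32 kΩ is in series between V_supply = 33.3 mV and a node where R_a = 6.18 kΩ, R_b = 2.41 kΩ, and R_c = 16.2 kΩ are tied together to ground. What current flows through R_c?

I ≈ 0.828 µA

Parallel bank: R_p = 1/(1/6.18 + 1/2.41 + 1/16.2) = 1.566 kΩ.
V_A by voltage divider: V_A = 33.3 × 1.566/(2.32 + 1.566) = 13.42 mV.
Branch current I = V_A/R_c = 13.42/16.2 = 0.8284 µA.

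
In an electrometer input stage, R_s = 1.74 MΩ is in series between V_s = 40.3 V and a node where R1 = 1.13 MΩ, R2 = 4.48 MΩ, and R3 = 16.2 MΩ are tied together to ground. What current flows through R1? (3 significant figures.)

Combine the parallel branches: R_p = (1/1.13 + 1/4.48 + 1/16.2)⁻¹ = 0.8548 MΩ.
V_A by voltage divider: V_A = 40.3 × 0.8548/(1.74 + 0.8548) = 13.28 V.
I(R1) = V_A / R1 = 13.28/1.13 = 11.75 µA.

I ≈ 11.7 µA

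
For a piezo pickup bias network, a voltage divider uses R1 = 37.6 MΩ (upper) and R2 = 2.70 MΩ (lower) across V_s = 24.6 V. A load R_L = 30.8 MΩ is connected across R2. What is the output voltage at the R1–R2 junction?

The load sits in parallel with R2, giving an effective lower resistance R2' = R2·R_L/(R2+R_L) = 2.482 MΩ.
Then V_out = V_s · R2'/(R1 + R2') = 24.6 × 2.482/40.08 = 1.524 V.

V_out ≈ 1.52 V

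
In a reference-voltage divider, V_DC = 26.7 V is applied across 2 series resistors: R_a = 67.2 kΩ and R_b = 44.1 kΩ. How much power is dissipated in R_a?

P ≈ 3.87 mW

The common current is I = 26.7/111.3 = 0.2399 mA.
V(R_a) = I·R = 16.12 V; P = V·I = 16.12 × 0.2399 = 3.867 mW.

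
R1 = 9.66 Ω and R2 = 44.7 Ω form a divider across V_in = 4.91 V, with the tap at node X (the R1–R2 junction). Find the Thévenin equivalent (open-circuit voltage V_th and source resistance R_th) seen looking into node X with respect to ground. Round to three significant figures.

With X open, the divider is unloaded: V_th = 4.91 × 44.7/54.36 = 4.037 V.
Looking into X with the source shorted: R_th = R1·R2/(R1+R2) = 9.660 × 44.7/54.36 = 7.943 Ω.

V_th ≈ 4.04 V, R_th ≈ 7.94 Ω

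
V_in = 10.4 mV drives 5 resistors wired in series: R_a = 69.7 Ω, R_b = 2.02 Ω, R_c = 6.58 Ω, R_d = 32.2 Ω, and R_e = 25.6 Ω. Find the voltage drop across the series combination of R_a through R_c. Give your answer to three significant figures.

ΣR = 69.7 + 2.02 + 6.58 + 32.2 + 25.6 = 136.1 Ω.
R_{R_a..R_c} = 69.7 + 2.02 + 6.58 = 78.30 Ω.
Voltage divider: V = V_in · (78.30 / 136.1) = 10.4 × 0.5753 = 5.983 mV.

V ≈ 5.98 mV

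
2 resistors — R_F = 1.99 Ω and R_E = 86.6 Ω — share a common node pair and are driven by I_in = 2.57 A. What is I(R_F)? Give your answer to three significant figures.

I ≈ 2.51 A

Two-branch current divider: I_k = I_in · R_other/(R_1 + R_2).
I(R_F) = 2.57 × 86.6/(1.99 + 86.6) = 2.57 × 0.9775 = 2.512 A.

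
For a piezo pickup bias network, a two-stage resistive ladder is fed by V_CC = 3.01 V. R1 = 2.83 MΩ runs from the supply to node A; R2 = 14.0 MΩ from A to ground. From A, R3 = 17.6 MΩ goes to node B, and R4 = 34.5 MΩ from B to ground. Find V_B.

Node A sees R2 in parallel with the series input of stage 2, R3 + R4 = 52.10 MΩ.
R2 ‖ (R3+R4) = 11.03 MΩ.
First divider: V_A = V_CC · 11.03/(2.83 + 11.03) = 2.396 V.
Stage 2 is unloaded, so V_B = V_A · R4/(R3+R4) = 2.396 × 34.5/52.10 = 1.586 V.

V_B ≈ 1.59 V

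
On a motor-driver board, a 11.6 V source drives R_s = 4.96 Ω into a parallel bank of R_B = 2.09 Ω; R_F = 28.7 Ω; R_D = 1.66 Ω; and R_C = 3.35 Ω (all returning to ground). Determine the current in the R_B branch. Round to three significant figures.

I ≈ 0.693 A

Equivalent of the parallel group: R_p = 0.7071 Ω.
Node voltage V_A = V_supply · R_p/(R_s + R_p) = 11.6 × 0.1248 = 1.447 V.
I(R_B) = V_A / R_B = 1.447/2.09 = 0.6925 A.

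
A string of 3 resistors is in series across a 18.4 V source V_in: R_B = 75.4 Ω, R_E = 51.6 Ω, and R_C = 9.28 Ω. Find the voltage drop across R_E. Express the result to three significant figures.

Total series resistance ΣR = 75.4 + 51.6 + 9.28 = 136.3 Ω.
By the voltage-divider rule, V = 18.4 × 51.60/136.3 = 6.967 V.

V ≈ 6.97 V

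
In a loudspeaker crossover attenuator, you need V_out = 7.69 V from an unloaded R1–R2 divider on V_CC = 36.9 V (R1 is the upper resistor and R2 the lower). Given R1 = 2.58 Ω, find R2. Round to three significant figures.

Required fraction k = V_out/V_CC = 0.2084.
So R2 = R1 · V_out/(V_CC − V_out) = 2.58 × 7.69/(36.9 − 7.69) = 2.58 × 0.2633 = 0.6792 Ω.

R2 ≈ 0.679 Ω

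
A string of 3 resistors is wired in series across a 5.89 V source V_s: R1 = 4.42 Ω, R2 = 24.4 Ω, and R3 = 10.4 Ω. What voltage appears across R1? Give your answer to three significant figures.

Total series resistance ΣR = 4.42 + 24.4 + 10.4 = 39.22 Ω.
By the voltage-divider rule, V = 5.89 × 4.420/39.22 = 0.6638 V.

V ≈ 0.664 V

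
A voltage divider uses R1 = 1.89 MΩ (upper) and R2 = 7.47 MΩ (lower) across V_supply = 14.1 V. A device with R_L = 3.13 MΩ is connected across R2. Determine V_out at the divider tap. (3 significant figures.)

V_out ≈ 7.59 V

First combine the lower leg with the load: R2 ‖ R_L = 2.206 MΩ.
Now apply the divider: V_out = 14.1 × 0.5385 = 7.594 V.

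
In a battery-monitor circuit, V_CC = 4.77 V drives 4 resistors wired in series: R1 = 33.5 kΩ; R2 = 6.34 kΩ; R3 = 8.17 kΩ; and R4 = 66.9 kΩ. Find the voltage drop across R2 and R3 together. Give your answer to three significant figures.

V ≈ 0.602 V

Series total: ΣR = 33.5 + 6.34 + 8.17 + 66.9 = 114.9 kΩ.
R_{R2..R3} = 6.34 + 8.17 = 14.51 kΩ.
V = V_CC · R/ΣR = 4.77 × 0.1263 = 0.6023 V.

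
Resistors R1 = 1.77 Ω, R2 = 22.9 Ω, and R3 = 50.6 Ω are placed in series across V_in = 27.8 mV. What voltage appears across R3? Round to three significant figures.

Series total: ΣR = 1.77 + 22.9 + 50.6 = 75.27 Ω.
By the voltage-divider rule, V = 27.8 × 50.60/75.27 = 18.69 mV.

V ≈ 18.7 mV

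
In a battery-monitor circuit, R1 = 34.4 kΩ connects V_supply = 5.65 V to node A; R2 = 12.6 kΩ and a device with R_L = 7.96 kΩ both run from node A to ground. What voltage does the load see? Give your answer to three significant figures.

V_out ≈ 0.702 V

First combine the lower leg with the load: R2 ‖ R_L = 4.878 kΩ.
Now apply the divider: V_out = 5.65 × 0.1242 = 0.7017 V.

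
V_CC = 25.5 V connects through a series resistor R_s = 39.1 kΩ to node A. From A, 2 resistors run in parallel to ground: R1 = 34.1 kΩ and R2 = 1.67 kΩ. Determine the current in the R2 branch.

I ≈ 0.597 mA

Equivalent of the parallel group: R_p = 1.592 kΩ.
Node voltage V_A = V_CC · R_p/(R_s + R_p) = 25.5 × 0.03912 = 0.9977 V.
I(R2) = V_A / R2 = 0.9977/1.67 = 0.5974 mA.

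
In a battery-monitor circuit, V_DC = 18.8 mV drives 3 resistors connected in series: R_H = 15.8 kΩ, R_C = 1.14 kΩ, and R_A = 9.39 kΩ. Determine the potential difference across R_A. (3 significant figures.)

V ≈ 6.70 mV

ΣR = 15.8 + 1.14 + 9.39 = 26.33 kΩ.
By the voltage-divider rule, V = 18.8 × 9.390/26.33 = 6.705 mV.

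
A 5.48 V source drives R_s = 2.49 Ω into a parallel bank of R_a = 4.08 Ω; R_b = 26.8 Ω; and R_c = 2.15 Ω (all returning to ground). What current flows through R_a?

Parallel bank: R_p = 1/(1/4.08 + 1/26.8 + 1/2.15) = 1.338 Ω.
V_A by voltage divider: V_A = 5.48 × 1.338/(2.49 + 1.338) = 1.915 V.
I(R_a) = V_A / R_a = 1.915/4.08 = 0.4694 A.

I ≈ 0.469 A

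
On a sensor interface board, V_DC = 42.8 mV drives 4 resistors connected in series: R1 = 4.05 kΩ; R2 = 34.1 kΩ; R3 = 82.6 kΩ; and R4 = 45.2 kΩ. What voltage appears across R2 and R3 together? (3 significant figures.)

ΣR = 4.05 + 34.1 + 82.6 + 45.2 = 165.9 kΩ.
R_{R2..R3} = 34.1 + 82.6 = 116.7 kΩ.
Voltage divider: V = V_DC · (116.7 / 165.9) = 42.8 × 0.7032 = 30.10 mV.

V ≈ 30.1 mV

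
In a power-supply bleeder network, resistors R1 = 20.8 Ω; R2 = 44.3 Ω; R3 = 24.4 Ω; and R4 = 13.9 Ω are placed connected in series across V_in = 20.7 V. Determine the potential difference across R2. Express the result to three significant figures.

Total series resistance ΣR = 20.8 + 44.3 + 24.4 + 13.9 = 103.4 Ω.
V = V_in · R/ΣR = 20.7 × 0.4284 = 8.869 V.

V ≈ 8.87 V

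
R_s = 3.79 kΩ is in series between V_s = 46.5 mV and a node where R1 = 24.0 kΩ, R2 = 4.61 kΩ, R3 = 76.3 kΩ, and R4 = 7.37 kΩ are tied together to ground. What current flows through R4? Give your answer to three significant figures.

Equivalent of the parallel group: R_p = 2.455 kΩ.
V_A by voltage divider: V_A = 46.5 × 2.455/(3.79 + 2.455) = 18.28 mV.
Branch current I = V_A/R4 = 18.28/7.37 = 2.480 µA.

I ≈ 2.48 µA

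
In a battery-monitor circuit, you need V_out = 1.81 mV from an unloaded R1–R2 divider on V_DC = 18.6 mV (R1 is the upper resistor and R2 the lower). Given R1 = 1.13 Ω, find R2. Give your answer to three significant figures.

R2 ≈ 0.122 Ω

The divider ratio is R2/(R1+R2) = 1.81/18.6 = 0.09731.
R2 = R1 · 0.09731/(1 − 0.09731) = 0.1218 Ω.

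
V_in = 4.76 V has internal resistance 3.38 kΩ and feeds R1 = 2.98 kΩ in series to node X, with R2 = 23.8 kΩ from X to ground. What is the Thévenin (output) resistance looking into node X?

R_th ≈ 5.02 kΩ

R1' = 3.38 + 2.98 = 6.360 kΩ (source resistance + R1).
With V_in suppressed (replaced by a short), R_th = R1' ‖ R2 = (6.360 × 23.8)/(6.360 + 23.8) = 5.019 kΩ.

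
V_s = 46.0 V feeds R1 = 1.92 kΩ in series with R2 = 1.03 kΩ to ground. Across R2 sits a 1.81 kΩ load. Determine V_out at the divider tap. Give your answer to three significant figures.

R2 ‖ R_L = (1.03 × 1.81)/(1.03 + 1.81) = 0.6564 kΩ.
Now apply the divider: V_out = 46.0 × 0.2548 = 11.72 V.

V_out ≈ 11.7 V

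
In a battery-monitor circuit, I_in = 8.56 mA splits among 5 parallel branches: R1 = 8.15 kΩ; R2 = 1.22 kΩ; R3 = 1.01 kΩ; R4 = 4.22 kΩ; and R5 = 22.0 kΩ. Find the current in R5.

Conductances: ΣG = 1/8.15 + 1/1.22 + 1/1.01 + 1/4.22 + 1/22.0 = 2.215 (1/kΩ).
R5 takes the fraction G_k/ΣG = 0.04545/2.215 = 0.02052, so I = 8.56 × 0.02052 = 0.1757 mA.

I ≈ 0.176 mA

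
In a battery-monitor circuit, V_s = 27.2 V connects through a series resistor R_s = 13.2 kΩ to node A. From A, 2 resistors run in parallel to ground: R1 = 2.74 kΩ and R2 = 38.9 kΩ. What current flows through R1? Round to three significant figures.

I ≈ 1.61 mA

Combine the parallel branches: R_p = (1/2.74 + 1/38.9)⁻¹ = 2.560 kΩ.
V_A by voltage divider: V_A = 27.2 × 2.560/(13.2 + 2.560) = 4.418 V.
I(R1) = V_A / R1 = 4.418/2.74 = 1.612 mA.
(Check via current divider: I_total = 1.726 mA; share G_k/ΣG = 0.9342 → same result.)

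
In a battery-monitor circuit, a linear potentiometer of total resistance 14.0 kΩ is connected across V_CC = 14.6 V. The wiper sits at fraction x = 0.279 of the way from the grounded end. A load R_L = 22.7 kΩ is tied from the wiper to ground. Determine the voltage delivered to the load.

The pot divides into 10.09 kΩ above the wiper and 3.906 kΩ below.
(x·R_p) ‖ R_L = 3.333 kΩ.
V_out = 14.6 × 3.333/(10.09 + 3.333) = 3.624 V.

V_out ≈ 3.62 V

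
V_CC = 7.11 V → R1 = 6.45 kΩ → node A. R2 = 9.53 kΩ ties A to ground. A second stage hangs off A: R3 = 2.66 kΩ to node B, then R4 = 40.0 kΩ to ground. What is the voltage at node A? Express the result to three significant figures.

V_A ≈ 3.89 V

Node A sees R2 in parallel with the series input of stage 2, R3 + R4 = 42.66 kΩ.
R2 ‖ (R3+R4) = 7.790 kΩ.
First divider: V_A = V_CC · 7.790/(6.45 + 7.790) = 3.889 V.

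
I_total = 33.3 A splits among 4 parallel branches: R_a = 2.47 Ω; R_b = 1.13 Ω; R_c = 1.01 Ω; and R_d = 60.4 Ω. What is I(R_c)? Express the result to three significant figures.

Total conductance ΣG = 1/2.47 + 1/1.13 + 1/1.01 + 1/60.4 = 2.296 (units of 1/Ω).
Current divider: I(R_c) = I_total · G_k/ΣG = 33.3 × (0.9901/2.296) = 33.3 × 0.4311 = 14.36 A.

I ≈ 14.4 A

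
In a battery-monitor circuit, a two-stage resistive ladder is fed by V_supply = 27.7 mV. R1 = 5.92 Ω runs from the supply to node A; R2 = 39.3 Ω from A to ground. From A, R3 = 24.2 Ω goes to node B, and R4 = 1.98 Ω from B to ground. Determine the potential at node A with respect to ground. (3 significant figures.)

Node A sees R2 in parallel with the series input of stage 2, R3 + R4 = 26.18 Ω.
R2 ‖ (R3+R4) = 15.71 Ω.
First divider: V_A = V_supply · 15.71/(5.92 + 15.71) = 20.12 mV.

V_A ≈ 20.1 mV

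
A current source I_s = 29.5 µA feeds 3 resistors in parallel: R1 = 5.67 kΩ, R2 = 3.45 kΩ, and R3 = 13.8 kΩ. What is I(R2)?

I ≈ 15.9 µA

Conductances: ΣG = 1/5.67 + 1/3.45 + 1/13.8 = 0.5387 (1/kΩ).
R2 takes the fraction G_k/ΣG = 0.2899/0.5387 = 0.5381, so I = 29.5 × 0.5381 = 15.87 µA.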